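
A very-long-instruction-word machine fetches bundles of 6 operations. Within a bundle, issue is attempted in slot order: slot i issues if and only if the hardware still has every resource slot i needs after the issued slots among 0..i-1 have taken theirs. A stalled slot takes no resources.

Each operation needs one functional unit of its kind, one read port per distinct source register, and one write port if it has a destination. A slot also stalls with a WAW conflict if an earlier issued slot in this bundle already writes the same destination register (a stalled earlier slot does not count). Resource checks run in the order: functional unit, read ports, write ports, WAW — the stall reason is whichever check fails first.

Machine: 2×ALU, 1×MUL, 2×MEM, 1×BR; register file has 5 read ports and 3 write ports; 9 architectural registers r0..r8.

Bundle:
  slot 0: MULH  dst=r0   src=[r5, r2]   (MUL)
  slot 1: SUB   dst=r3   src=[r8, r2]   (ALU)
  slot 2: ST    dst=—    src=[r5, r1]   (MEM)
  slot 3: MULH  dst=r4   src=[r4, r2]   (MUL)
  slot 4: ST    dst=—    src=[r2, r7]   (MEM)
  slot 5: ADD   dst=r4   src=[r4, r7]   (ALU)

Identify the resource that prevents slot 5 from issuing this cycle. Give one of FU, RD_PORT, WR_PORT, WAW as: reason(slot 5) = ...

(0) want 1×MUL +2rd +1wr — yes → AL2|MU0|ME2|BR1|rd3|wr2
(1) want 1×ALU +2rd +1wr — yes → AL1|MU0|ME2|BR1|rd1|wr1
(2) want 1×MEM +2rd +0wr — RD_PORT → AL1|MU0|ME2|BR1|rd1|wr1
(3) want 1×MUL +2rd +1wr — FU → AL1|MU0|ME2|BR1|rd1|wr1
(4) want 1×MEM +2rd +0wr — RD_PORT → AL1|MU0|ME2|BR1|rd1|wr1
(5) want 1×ALU +2rd +1wr — RD_PORT → AL1|MU0|ME2|BR1|rd1|wr1

reason(slot 5) = RD_PORT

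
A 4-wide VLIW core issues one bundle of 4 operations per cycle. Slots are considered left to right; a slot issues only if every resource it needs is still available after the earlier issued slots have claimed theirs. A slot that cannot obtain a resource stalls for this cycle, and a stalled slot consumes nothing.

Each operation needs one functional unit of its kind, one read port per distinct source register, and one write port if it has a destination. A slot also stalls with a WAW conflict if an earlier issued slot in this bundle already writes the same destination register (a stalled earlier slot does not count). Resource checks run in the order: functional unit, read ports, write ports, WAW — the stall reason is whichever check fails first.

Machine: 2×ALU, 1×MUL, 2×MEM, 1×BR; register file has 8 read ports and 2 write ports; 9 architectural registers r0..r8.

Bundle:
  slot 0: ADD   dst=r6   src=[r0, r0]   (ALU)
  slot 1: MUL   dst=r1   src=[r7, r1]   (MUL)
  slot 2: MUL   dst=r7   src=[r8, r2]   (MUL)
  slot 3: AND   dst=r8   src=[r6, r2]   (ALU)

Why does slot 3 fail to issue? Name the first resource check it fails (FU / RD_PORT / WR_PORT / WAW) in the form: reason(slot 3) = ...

reason(slot 3) = WR_PORT

[0] ALU needs rd=1 wr=1: ok; after: ALU=1 MUL=1 MEM=2 BR=1, R=7, W=1
[1] MUL needs rd=2 wr=1: ok; after: ALU=1 MUL=0 MEM=2 BR=1, R=5, W=0
[2] MUL needs rd=2 wr=1: FU; after: ALU=1 MUL=0 MEM=2 BR=1, R=5, W=0
[3] ALU needs rd=2 wr=1: WR_PORT; after: ALU=1 MUL=0 MEM=2 BR=1, R=5, W=0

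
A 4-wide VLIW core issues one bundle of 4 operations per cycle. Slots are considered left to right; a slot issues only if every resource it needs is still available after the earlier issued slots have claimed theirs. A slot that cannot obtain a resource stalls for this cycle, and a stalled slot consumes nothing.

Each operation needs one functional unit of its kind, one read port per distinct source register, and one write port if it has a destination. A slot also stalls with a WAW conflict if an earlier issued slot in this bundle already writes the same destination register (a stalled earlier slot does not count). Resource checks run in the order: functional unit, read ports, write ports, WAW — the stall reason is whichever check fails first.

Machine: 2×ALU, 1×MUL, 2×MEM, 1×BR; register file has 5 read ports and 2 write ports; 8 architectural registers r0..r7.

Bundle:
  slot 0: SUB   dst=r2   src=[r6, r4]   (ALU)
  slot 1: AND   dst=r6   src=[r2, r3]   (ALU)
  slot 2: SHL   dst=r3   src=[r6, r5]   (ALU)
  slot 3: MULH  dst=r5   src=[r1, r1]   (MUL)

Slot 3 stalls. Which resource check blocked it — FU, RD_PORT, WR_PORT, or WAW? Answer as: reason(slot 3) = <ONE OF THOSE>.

#0 ALU src=r6,r4 dispatched  <A:1 Mu:1 Ld:2 B:1 rd:3 wr:1>
#1 ALU src=r2,r3 dispatched  <A:0 Mu:1 Ld:2 B:1 rd:1 wr:0>
#2 ALU src=r6,r5 held:FU  <A:0 Mu:1 Ld:2 B:1 rd:1 wr:0>
#3 MUL src=r1,r1 held:WR_PORT  <A:0 Mu:1 Ld:2 B:1 rd:1 wr:0>

reason(slot 3) = WR_PORT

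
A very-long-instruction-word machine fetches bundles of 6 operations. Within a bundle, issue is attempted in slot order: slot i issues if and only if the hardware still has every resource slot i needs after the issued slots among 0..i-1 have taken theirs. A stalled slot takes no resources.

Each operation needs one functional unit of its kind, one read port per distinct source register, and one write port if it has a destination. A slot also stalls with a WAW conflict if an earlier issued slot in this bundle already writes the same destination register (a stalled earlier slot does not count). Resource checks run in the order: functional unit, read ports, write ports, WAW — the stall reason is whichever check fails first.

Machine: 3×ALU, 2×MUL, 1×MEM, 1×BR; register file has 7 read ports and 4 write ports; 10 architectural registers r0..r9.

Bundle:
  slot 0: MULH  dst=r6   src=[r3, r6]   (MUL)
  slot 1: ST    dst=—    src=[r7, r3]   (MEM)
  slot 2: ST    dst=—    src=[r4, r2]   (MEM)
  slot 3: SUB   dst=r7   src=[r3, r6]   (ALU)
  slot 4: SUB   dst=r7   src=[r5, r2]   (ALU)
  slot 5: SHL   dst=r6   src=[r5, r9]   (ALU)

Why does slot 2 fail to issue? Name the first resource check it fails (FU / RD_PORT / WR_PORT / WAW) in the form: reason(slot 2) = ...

reason(slot 2) = FU

slot 0 (MUL): ISSUE — free A3,Mu1,Ld1,B1 rp5 wp3
slot 1 (MEM): ISSUE — free A3,Mu1,Ld0,B1 rp3 wp3
slot 2 (MEM): stall FU — free A3,Mu1,Ld0,B1 rp3 wp3
slot 3 (ALU): ISSUE — free A2,Mu1,Ld0,B1 rp1 wp2
slot 4 (ALU): stall RD_PORT — free A2,Mu1,Ld0,B1 rp1 wp2
slot 5 (ALU): stall RD_PORT — free A2,Mu1,Ld0,B1 rp1 wp2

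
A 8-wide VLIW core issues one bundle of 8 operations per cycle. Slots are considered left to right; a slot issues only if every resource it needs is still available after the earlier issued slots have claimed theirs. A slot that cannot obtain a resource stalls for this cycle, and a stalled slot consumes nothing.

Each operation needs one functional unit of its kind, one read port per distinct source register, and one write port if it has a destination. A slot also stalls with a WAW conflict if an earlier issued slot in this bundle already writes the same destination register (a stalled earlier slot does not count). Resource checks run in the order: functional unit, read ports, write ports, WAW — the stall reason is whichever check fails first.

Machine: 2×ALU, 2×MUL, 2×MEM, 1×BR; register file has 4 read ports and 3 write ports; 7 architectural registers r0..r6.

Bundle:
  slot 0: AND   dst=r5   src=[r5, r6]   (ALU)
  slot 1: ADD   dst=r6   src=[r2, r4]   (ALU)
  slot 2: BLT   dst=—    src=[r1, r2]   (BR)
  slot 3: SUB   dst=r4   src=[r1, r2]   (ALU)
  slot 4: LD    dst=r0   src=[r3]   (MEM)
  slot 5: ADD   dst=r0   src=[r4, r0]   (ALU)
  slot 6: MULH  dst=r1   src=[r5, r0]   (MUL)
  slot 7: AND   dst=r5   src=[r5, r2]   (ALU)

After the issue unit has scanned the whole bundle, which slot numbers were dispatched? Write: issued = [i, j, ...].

issued = [0, 1]

slot 0 (ALU): ISSUE — free A1,Mu2,Ld2,B1 rp2 wp2
slot 1 (ALU): ISSUE — free A0,Mu2,Ld2,B1 rp0 wp1
slot 2 (BR): stall RD_PORT — free A0,Mu2,Ld2,B1 rp0 wp1
slot 3 (ALU): stall FU — free A0,Mu2,Ld2,B1 rp0 wp1
slot 4 (MEM): stall RD_PORT — free A0,Mu2,Ld2,B1 rp0 wp1
slot 5 (ALU): stall FU — free A0,Mu2,Ld2,B1 rp0 wp1
slot 6 (MUL): stall RD_PORT — free A0,Mu2,Ld2,B1 rp0 wp1
slot 7 (ALU): stall FU — free A0,Mu2,Ld2,B1 rp0 wp1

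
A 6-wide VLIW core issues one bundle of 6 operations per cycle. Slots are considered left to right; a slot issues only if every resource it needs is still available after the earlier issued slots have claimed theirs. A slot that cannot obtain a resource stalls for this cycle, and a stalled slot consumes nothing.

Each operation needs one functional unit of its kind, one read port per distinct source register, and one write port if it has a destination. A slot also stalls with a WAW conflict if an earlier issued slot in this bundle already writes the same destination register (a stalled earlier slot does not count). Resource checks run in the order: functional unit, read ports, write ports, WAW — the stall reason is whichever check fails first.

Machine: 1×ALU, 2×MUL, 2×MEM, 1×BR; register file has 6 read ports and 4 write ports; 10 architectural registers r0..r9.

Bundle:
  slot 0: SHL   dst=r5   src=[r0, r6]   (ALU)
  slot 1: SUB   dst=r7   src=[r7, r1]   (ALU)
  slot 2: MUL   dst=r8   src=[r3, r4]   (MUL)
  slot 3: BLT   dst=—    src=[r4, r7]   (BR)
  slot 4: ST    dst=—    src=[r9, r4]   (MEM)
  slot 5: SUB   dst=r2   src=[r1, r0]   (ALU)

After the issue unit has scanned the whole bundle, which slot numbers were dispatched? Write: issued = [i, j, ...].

issued = [0, 2, 3]

  0. ALU→r5 ⇒ go  {0A/2Mu/2Ld/1B | 4r 3w}
  1. ALU→r7 ⇒ no(FU)  {0A/2Mu/2Ld/1B | 4r 3w}
  2. MUL→r8 ⇒ go  {0A/1Mu/2Ld/1B | 2r 2w}
  3. BR ⇒ go  {0A/1Mu/2Ld/0B | 0r 2w}
  4. MEM ⇒ no(RD_PORT)  {0A/1Mu/2Ld/0B | 0r 2w}
  5. ALU→r2 ⇒ no(FU)  {0A/1Mu/2Ld/0B | 0r 2w}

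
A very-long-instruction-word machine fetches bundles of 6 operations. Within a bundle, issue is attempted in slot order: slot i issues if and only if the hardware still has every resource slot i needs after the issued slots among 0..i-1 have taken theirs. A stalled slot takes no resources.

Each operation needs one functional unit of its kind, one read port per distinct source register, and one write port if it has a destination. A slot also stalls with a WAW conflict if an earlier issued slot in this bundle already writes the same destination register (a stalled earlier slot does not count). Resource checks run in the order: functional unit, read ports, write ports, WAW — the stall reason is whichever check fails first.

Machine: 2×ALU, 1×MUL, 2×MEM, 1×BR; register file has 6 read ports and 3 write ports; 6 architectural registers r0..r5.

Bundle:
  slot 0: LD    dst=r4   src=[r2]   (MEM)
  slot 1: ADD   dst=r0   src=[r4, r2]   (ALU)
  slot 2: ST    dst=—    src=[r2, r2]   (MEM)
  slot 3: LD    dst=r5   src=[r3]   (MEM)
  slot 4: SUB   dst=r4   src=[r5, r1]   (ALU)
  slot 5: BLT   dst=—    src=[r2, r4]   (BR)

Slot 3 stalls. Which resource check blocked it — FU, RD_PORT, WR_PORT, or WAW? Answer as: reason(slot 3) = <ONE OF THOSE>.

reason(slot 3) = FU

slot 0 (MEM): ISSUE — free A2,Mu1,Ld1,B1 rp5 wp2
slot 1 (ALU): ISSUE — free A1,Mu1,Ld1,B1 rp3 wp1
slot 2 (MEM): ISSUE — free A1,Mu1,Ld0,B1 rp2 wp1
slot 3 (MEM): stall FU — free A1,Mu1,Ld0,B1 rp2 wp1
slot 4 (ALU): stall WAW — free A1,Mu1,Ld0,B1 rp2 wp1
slot 5 (BR): ISSUE — free A1,Mu1,Ld0,B0 rp0 wp1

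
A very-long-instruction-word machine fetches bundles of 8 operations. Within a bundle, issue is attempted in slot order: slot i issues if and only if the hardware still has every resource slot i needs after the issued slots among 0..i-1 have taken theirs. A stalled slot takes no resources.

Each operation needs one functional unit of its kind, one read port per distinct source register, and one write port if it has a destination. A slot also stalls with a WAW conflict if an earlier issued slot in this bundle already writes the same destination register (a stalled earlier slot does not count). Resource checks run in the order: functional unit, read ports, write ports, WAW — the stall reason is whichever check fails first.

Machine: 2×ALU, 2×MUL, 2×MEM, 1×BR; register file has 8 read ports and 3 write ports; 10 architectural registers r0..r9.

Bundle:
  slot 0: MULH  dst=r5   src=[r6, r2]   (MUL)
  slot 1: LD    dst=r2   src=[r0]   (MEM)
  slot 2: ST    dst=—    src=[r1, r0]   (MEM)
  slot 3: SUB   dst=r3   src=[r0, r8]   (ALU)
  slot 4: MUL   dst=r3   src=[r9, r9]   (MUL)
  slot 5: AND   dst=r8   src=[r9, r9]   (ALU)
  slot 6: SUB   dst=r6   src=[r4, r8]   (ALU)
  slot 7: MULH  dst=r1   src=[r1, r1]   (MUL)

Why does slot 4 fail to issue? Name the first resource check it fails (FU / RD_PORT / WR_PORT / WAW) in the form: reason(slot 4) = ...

  0. MUL→r5 ⇒ go  {2A/1Mu/2Ld/1B | 6r 2w}
  1. MEM→r2 ⇒ go  {2A/1Mu/1Ld/1B | 5r 1w}
  2. MEM ⇒ go  {2A/1Mu/0Ld/1B | 3r 1w}
  3. ALU→r3 ⇒ go  {1A/1Mu/0Ld/1B | 1r 0w}
  4. MUL→r3 ⇒ no(WR_PORT)  {1A/1Mu/0Ld/1B | 1r 0w}
  5. ALU→r8 ⇒ no(WR_PORT)  {1A/1Mu/0Ld/1B | 1r 0w}
  6. ALU→r6 ⇒ no(RD_PORT)  {1A/1Mu/0Ld/1B | 1r 0w}
  7. MUL→r1 ⇒ no(WR_PORT)  {1A/1Mu/0Ld/1B | 1r 0w}

reason(slot 4) = WR_PORT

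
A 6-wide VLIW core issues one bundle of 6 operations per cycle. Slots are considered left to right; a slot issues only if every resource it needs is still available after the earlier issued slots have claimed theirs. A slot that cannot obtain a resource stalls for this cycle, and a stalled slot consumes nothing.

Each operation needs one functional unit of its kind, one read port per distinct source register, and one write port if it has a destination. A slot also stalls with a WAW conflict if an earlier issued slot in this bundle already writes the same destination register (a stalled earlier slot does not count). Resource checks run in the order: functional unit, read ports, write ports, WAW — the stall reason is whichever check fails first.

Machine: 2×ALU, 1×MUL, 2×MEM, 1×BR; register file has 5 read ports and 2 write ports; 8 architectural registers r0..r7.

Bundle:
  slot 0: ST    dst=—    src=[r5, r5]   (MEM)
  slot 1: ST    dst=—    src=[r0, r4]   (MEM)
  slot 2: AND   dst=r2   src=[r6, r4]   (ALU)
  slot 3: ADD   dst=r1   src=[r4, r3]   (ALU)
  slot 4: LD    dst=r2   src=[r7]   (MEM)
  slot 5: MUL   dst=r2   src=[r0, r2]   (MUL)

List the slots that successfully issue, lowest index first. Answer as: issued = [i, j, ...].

issued = [0, 1, 2]

[0] MEM needs rd=1 wr=0: ok; after: ALU=2 MUL=1 MEM=1 BR=1, R=4, W=2
[1] MEM needs rd=2 wr=0: ok; after: ALU=2 MUL=1 MEM=0 BR=1, R=2, W=2
[2] ALU needs rd=2 wr=1: ok; after: ALU=1 MUL=1 MEM=0 BR=1, R=0, W=1
[3] ALU needs rd=2 wr=1: RD_PORT; after: ALU=1 MUL=1 MEM=0 BR=1, R=0, W=1
[4] MEM needs rd=1 wr=1: FU; after: ALU=1 MUL=1 MEM=0 BR=1, R=0, W=1
[5] MUL needs rd=2 wr=1: RD_PORT; after: ALU=1 MUL=1 MEM=0 BR=1, R=0, W=1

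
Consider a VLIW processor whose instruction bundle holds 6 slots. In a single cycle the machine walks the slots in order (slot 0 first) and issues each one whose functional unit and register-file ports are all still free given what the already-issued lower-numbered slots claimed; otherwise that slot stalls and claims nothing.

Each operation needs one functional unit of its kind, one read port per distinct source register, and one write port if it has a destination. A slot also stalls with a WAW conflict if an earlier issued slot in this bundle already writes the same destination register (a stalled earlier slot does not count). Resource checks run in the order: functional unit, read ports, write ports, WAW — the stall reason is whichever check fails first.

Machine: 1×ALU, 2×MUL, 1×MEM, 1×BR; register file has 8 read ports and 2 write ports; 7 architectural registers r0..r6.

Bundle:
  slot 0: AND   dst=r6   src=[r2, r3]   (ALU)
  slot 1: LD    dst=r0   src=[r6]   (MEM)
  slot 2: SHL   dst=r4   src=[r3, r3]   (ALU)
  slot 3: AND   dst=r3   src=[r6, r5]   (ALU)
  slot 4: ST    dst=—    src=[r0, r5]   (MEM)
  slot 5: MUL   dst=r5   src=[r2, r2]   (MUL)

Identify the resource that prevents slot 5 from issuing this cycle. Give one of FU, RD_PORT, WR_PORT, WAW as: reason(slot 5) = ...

[0] ALU needs rd=2 wr=1: ok; after: ALU=0 MUL=2 MEM=1 BR=1, R=6, W=1
[1] MEM needs rd=1 wr=1: ok; after: ALU=0 MUL=2 MEM=0 BR=1, R=5, W=0
[2] ALU needs rd=1 wr=1: FU; after: ALU=0 MUL=2 MEM=0 BR=1, R=5, W=0
[3] ALU needs rd=2 wr=1: FU; after: ALU=0 MUL=2 MEM=0 BR=1, R=5, W=0
[4] MEM needs rd=2 wr=0: FU; after: ALU=0 MUL=2 MEM=0 BR=1, R=5, W=0
[5] MUL needs rd=1 wr=1: WR_PORT; after: ALU=0 MUL=2 MEM=0 BR=1, R=5, W=0

reason(slot 5) = WR_PORT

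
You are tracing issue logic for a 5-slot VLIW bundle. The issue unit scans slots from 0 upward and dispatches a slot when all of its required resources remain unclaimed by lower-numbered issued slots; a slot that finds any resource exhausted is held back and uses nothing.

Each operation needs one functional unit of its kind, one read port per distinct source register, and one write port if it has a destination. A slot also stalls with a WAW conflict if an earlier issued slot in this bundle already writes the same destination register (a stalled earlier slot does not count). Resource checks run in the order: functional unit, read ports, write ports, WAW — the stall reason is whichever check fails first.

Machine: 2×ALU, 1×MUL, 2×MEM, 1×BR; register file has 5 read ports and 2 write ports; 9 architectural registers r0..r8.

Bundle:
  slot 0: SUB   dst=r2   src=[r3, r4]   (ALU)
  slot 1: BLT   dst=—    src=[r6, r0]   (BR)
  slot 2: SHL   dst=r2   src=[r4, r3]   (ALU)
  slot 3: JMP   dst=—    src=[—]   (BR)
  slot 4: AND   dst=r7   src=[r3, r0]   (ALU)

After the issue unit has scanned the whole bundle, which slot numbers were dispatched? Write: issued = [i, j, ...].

  0. ALU→r2 ⇒ go  {1A/1Mu/2Ld/1B | 3r 1w}
  1. BR ⇒ go  {1A/1Mu/2Ld/0B | 1r 1w}
  2. ALU→r2 ⇒ no(RD_PORT)  {1A/1Mu/2Ld/0B | 1r 1w}
  3. BR ⇒ no(FU)  {1A/1Mu/2Ld/0B | 1r 1w}
  4. ALU→r7 ⇒ no(RD_PORT)  {1A/1Mu/2Ld/0B | 1r 1w}

issued = [0, 1]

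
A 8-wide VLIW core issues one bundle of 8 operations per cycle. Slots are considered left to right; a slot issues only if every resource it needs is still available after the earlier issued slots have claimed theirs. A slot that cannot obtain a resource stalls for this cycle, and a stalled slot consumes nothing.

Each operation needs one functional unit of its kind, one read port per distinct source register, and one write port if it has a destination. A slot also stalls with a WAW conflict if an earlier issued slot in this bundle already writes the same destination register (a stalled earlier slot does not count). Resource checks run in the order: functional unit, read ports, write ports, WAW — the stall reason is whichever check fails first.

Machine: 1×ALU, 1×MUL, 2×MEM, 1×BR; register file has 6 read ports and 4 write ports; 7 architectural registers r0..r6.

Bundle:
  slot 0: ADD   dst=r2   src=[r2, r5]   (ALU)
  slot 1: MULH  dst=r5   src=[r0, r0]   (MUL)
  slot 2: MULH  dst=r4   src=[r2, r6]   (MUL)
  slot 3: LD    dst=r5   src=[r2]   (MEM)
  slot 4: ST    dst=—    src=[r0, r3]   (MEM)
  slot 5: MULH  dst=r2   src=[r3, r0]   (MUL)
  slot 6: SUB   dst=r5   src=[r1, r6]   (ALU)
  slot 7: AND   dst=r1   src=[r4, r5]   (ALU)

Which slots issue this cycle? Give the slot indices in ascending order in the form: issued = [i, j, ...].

#0 ALU src=r2,r5 dispatched  <A:0 Mu:1 Ld:2 B:1 rd:4 wr:3>
#1 MUL src=r0,r0 dispatched  <A:0 Mu:0 Ld:2 B:1 rd:3 wr:2>
#2 MUL src=r2,r6 held:FU  <A:0 Mu:0 Ld:2 B:1 rd:3 wr:2>
#3 MEM src=r2 held:WAW  <A:0 Mu:0 Ld:2 B:1 rd:3 wr:2>
#4 MEM src=r0,r3 dispatched  <A:0 Mu:0 Ld:1 B:1 rd:1 wr:2>
#5 MUL src=r3,r0 held:FU  <A:0 Mu:0 Ld:1 B:1 rd:1 wr:2>
#6 ALU src=r1,r6 held:FU  <A:0 Mu:0 Ld:1 B:1 rd:1 wr:2>
#7 ALU src=r4,r5 held:FU  <A:0 Mu:0 Ld:1 B:1 rd:1 wr:2>

issued = [0, 1, 4]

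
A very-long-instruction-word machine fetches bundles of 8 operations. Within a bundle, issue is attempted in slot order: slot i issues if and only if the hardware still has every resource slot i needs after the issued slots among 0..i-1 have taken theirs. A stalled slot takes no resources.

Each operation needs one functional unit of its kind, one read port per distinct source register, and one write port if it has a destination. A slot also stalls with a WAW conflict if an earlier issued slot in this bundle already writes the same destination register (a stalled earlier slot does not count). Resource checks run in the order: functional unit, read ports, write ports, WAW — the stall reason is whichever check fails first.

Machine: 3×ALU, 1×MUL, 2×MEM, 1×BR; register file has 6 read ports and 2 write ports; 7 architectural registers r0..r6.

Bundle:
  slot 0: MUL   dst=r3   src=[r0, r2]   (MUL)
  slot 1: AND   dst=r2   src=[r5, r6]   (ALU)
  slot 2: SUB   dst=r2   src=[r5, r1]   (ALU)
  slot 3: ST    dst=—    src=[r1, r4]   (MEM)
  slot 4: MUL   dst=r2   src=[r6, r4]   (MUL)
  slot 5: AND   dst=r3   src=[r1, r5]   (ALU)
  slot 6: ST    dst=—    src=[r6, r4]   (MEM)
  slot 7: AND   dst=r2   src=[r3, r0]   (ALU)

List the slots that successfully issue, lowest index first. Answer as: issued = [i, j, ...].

(0) want 1×MUL +2rd +1wr — yes → AL3|MU0|ME2|BR1|rd4|wr1
(1) want 1×ALU +2rd +1wr — yes → AL2|MU0|ME2|BR1|rd2|wr0
(2) want 1×ALU +2rd +1wr — WR_PORT → AL2|MU0|ME2|BR1|rd2|wr0
(3) want 1×MEM +2rd +0wr — yes → AL2|MU0|ME1|BR1|rd0|wr0
(4) want 1×MUL +2rd +1wr — FU → AL2|MU0|ME1|BR1|rd0|wr0
(5) want 1×ALU +2rd +1wr — RD_PORT → AL2|MU0|ME1|BR1|rd0|wr0
(6) want 1×MEM +2rd +0wr — RD_PORT → AL2|MU0|ME1|BR1|rd0|wr0
(7) want 1×ALU +2rd +1wr — RD_PORT → AL2|MU0|ME1|BR1|rd0|wr0

issued = [0, 1, 3]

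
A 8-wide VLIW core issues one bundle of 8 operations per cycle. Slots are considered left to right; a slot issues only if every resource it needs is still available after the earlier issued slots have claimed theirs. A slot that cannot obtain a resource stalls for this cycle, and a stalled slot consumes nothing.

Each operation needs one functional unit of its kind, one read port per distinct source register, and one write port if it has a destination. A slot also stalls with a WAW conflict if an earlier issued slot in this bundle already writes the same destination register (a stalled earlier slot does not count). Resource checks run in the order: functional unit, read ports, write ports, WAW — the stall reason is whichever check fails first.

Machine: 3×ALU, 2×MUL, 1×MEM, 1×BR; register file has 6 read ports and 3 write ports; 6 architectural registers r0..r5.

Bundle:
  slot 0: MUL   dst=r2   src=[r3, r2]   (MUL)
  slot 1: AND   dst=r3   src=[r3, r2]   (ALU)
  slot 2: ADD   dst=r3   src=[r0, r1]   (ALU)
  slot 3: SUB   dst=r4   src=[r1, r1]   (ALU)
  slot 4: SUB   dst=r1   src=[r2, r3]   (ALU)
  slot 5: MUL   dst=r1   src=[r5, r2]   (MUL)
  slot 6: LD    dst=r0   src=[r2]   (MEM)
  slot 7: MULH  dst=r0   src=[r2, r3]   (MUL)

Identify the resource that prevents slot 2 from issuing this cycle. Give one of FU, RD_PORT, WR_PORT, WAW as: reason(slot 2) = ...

reason(slot 2) = WAW

#0 MUL src=r3,r2 dispatched  <A:3 Mu:1 Ld:1 B:1 rd:4 wr:2>
#1 ALU src=r3,r2 dispatched  <A:2 Mu:1 Ld:1 B:1 rd:2 wr:1>
#2 ALU src=r0,r1 held:WAW  <A:2 Mu:1 Ld:1 B:1 rd:2 wr:1>
#3 ALU src=r1,r1 dispatched  <A:1 Mu:1 Ld:1 B:1 rd:1 wr:0>
#4 ALU src=r2,r3 held:RD_PORT  <A:1 Mu:1 Ld:1 B:1 rd:1 wr:0>
#5 MUL src=r5,r2 held:RD_PORT  <A:1 Mu:1 Ld:1 B:1 rd:1 wr:0>
#6 MEM src=r2 held:WR_PORT  <A:1 Mu:1 Ld:1 B:1 rd:1 wr:0>
#7 MUL src=r2,r3 held:RD_PORT  <A:1 Mu:1 Ld:1 B:1 rd:1 wr:0>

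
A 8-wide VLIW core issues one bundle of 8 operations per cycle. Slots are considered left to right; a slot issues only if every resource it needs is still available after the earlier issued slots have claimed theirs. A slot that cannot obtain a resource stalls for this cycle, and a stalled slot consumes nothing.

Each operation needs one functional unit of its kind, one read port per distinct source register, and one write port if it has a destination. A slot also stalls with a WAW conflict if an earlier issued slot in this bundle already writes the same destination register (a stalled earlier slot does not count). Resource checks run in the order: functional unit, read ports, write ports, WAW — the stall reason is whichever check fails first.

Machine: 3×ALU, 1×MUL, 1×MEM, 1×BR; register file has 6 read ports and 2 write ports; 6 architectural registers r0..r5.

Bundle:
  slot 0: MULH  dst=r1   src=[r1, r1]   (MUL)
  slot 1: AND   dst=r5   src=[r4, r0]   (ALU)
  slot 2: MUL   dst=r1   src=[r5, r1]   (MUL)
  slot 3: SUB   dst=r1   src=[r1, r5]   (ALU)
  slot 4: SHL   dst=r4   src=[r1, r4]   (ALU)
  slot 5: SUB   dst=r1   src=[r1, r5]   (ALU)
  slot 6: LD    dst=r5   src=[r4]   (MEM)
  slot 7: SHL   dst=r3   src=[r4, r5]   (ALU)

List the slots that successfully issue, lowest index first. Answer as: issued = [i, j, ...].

issued = [0, 1]

#0 MUL src=r1,r1 dispatched  <A:3 Mu:0 Ld:1 B:1 rd:5 wr:1>
#1 ALU src=r4,r0 dispatched  <A:2 Mu:0 Ld:1 B:1 rd:3 wr:0>
#2 MUL src=r5,r1 held:FU  <A:2 Mu:0 Ld:1 B:1 rd:3 wr:0>
#3 ALU src=r1,r5 held:WR_PORT  <A:2 Mu:0 Ld:1 B:1 rd:3 wr:0>
#4 ALU src=r1,r4 held:WR_PORT  <A:2 Mu:0 Ld:1 B:1 rd:3 wr:0>
#5 ALU src=r1,r5 held:WR_PORT  <A:2 Mu:0 Ld:1 B:1 rd:3 wr:0>
#6 MEM src=r4 held:WR_PORT  <A:2 Mu:0 Ld:1 B:1 rd:3 wr:0>
#7 ALU src=r4,r5 held:WR_PORT  <A:2 Mu:0 Ld:1 B:1 rd:3 wr:0>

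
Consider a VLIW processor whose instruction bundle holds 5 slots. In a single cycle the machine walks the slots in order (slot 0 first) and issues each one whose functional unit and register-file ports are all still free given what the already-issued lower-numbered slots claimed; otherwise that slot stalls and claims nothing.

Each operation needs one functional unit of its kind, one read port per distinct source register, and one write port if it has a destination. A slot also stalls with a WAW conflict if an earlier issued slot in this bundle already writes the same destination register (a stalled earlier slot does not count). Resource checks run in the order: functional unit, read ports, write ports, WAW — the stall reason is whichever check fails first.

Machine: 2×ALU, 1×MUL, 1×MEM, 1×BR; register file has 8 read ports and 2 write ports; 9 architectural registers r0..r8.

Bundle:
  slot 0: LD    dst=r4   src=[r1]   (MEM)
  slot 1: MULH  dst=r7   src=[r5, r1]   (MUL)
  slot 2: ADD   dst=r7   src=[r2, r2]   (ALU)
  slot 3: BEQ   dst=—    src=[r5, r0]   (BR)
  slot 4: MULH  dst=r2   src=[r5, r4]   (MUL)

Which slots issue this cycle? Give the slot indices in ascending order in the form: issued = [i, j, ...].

  0. MEM→r4 ⇒ go  {2A/1Mu/0Ld/1B | 7r 1w}
  1. MUL→r7 ⇒ go  {2A/0Mu/0Ld/1B | 5r 0w}
  2. ALU→r7 ⇒ no(WR_PORT)  {2A/0Mu/0Ld/1B | 5r 0w}
  3. BR ⇒ go  {2A/0Mu/0Ld/0B | 3r 0w}
  4. MUL→r2 ⇒ no(FU)  {2A/0Mu/0Ld/0B | 3r 0w}

issued = [0, 1, 3]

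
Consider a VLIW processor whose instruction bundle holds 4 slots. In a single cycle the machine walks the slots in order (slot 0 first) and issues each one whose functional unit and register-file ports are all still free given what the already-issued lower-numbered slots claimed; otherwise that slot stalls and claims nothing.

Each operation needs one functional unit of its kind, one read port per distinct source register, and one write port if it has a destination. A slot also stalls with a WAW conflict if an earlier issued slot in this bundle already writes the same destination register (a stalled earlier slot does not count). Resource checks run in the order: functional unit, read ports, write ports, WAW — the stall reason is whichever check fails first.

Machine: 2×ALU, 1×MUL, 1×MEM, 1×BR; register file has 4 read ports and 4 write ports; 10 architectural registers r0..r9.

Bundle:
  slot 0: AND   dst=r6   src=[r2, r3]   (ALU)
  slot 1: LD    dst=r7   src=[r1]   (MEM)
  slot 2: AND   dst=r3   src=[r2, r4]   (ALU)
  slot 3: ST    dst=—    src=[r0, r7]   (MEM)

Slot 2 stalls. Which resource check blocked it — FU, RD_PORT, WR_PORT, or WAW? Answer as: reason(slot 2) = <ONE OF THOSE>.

reason(slot 2) = RD_PORT

  0. ALU→r6 ⇒ go  {1A/1Mu/1Ld/1B | 2r 3w}
  1. MEM→r7 ⇒ go  {1A/1Mu/0Ld/1B | 1r 2w}
  2. ALU→r3 ⇒ no(RD_PORT)  {1A/1Mu/0Ld/1B | 1r 2w}
  3. MEM ⇒ no(FU)  {1A/1Mu/0Ld/1B | 1r 2w}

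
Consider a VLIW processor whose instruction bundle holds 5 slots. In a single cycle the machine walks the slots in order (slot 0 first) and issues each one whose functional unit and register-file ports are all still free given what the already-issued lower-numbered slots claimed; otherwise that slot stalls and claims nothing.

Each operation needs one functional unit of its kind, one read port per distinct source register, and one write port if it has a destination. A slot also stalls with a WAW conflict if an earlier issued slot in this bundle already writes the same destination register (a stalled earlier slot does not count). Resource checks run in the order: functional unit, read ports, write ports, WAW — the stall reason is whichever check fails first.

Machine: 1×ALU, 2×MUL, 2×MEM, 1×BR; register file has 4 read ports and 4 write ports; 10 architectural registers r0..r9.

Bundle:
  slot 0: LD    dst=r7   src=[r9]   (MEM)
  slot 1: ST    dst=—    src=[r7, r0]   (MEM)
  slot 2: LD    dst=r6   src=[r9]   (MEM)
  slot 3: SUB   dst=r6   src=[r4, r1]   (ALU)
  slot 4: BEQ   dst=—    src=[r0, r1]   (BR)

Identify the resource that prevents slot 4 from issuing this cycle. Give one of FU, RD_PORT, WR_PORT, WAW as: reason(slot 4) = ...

slot 0 (MEM): ISSUE — free A1,Mu2,Ld1,B1 rp3 wp3
slot 1 (MEM): ISSUE — free A1,Mu2,Ld0,B1 rp1 wp3
slot 2 (MEM): stall FU — free A1,Mu2,Ld0,B1 rp1 wp3
slot 3 (ALU): stall RD_PORT — free A1,Mu2,Ld0,B1 rp1 wp3
slot 4 (BR): stall RD_PORT — free A1,Mu2,Ld0,B1 rp1 wp3

reason(slot 4) = RD_PORT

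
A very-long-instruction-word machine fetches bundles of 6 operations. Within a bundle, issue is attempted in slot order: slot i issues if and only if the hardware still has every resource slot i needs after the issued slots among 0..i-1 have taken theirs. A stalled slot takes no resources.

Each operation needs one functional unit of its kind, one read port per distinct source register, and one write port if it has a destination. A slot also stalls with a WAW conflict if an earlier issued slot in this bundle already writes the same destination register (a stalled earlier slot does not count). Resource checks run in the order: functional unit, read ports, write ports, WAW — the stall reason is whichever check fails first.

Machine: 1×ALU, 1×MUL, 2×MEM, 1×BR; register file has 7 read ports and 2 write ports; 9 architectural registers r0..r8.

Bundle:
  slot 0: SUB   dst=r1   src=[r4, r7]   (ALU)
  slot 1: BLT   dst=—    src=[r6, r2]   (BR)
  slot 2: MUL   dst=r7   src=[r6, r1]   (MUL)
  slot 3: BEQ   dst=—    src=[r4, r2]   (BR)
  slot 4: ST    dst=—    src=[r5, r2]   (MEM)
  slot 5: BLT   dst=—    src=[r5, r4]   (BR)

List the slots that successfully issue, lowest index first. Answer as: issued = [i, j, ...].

issued = [0, 1, 2]

  0. ALU→r1 ⇒ go  {0A/1Mu/2Ld/1B | 5r 1w}
  1. BR ⇒ go  {0A/1Mu/2Ld/0B | 3r 1w}
  2. MUL→r7 ⇒ go  {0A/0Mu/2Ld/0B | 1r 0w}
  3. BR ⇒ no(FU)  {0A/0Mu/2Ld/0B | 1r 0w}
  4. MEM ⇒ no(RD_PORT)  {0A/0Mu/2Ld/0B | 1r 0w}
  5. BR ⇒ no(FU)  {0A/0Mu/2Ld/0B | 1r 0w}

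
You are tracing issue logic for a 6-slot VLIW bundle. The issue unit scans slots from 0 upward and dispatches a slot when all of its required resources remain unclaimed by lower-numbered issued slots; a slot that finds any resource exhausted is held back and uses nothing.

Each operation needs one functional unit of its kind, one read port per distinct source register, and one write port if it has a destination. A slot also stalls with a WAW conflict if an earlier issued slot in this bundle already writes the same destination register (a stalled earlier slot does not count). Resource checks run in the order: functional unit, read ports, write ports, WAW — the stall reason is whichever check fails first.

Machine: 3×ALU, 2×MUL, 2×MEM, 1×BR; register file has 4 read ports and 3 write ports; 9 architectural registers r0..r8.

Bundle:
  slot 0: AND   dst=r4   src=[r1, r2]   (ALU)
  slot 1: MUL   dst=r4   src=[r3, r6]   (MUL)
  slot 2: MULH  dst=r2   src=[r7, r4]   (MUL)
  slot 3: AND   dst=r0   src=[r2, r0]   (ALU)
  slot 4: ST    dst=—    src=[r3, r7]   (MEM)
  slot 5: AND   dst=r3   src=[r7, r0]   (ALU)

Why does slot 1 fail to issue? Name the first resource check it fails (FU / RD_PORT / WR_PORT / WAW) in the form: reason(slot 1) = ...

[0] ALU needs rd=2 wr=1: ok; after: ALU=2 MUL=2 MEM=2 BR=1, R=2, W=2
[1] MUL needs rd=2 wr=1: WAW; after: ALU=2 MUL=2 MEM=2 BR=1, R=2, W=2
[2] MUL needs rd=2 wr=1: ok; after: ALU=2 MUL=1 MEM=2 BR=1, R=0, W=1
[3] ALU needs rd=2 wr=1: RD_PORT; after: ALU=2 MUL=1 MEM=2 BR=1, R=0, W=1
[4] MEM needs rd=2 wr=0: RD_PORT; after: ALU=2 MUL=1 MEM=2 BR=1, R=0, W=1
[5] ALU needs rd=2 wr=1: RD_PORT; after: ALU=2 MUL=1 MEM=2 BR=1, R=0, W=1

reason(slot 1) = WAW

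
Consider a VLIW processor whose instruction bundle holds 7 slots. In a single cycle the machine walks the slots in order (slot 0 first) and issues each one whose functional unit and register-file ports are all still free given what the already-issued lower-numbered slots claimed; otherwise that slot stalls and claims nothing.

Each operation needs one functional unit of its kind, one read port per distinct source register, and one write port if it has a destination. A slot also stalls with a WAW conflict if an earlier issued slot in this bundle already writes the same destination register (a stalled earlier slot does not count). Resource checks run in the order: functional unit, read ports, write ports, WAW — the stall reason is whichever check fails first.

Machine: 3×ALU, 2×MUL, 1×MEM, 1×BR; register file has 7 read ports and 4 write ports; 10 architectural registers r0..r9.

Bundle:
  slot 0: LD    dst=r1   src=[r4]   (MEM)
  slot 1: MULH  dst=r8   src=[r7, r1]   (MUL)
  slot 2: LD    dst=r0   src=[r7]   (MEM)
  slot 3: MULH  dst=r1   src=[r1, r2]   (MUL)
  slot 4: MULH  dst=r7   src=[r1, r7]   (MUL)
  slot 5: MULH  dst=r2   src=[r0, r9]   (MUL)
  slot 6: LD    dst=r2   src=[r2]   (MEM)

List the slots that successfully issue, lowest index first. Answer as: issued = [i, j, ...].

  0. MEM→r1 ⇒ go  {3A/2Mu/0Ld/1B | 6r 3w}
  1. MUL→r8 ⇒ go  {3A/1Mu/0Ld/1B | 4r 2w}
  2. MEM→r0 ⇒ no(FU)  {3A/1Mu/0Ld/1B | 4r 2w}
  3. MUL→r1 ⇒ no(WAW)  {3A/1Mu/0Ld/1B | 4r 2w}
  4. MUL→r7 ⇒ go  {3A/0Mu/0Ld/1B | 2r 1w}
  5. MUL→r2 ⇒ no(FU)  {3A/0Mu/0Ld/1B | 2r 1w}
  6. MEM→r2 ⇒ no(FU)  {3A/0Mu/0Ld/1B | 2r 1w}

issued = [0, 1, 4]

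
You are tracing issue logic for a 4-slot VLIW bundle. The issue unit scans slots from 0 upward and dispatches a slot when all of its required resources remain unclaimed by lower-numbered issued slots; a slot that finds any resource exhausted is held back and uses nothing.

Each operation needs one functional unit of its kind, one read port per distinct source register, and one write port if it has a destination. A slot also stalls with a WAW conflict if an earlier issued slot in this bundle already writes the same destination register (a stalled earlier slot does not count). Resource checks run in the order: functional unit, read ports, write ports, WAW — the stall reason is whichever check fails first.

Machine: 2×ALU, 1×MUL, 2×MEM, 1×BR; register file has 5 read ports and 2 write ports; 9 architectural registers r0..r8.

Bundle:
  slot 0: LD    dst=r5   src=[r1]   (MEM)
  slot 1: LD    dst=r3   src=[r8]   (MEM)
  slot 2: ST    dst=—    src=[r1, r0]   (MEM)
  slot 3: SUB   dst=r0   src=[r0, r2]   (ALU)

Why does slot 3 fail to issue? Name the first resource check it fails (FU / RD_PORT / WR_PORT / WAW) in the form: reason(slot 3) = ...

#0 MEM src=r1 dispatched  <A:2 Mu:1 Ld:1 B:1 rd:4 wr:1>
#1 MEM src=r8 dispatched  <A:2 Mu:1 Ld:0 B:1 rd:3 wr:0>
#2 MEM src=r1,r0 held:FU  <A:2 Mu:1 Ld:0 B:1 rd:3 wr:0>
#3 ALU src=r0,r2 held:WR_PORT  <A:2 Mu:1 Ld:0 B:1 rd:3 wr:0>

reason(slot 3) = WR_PORT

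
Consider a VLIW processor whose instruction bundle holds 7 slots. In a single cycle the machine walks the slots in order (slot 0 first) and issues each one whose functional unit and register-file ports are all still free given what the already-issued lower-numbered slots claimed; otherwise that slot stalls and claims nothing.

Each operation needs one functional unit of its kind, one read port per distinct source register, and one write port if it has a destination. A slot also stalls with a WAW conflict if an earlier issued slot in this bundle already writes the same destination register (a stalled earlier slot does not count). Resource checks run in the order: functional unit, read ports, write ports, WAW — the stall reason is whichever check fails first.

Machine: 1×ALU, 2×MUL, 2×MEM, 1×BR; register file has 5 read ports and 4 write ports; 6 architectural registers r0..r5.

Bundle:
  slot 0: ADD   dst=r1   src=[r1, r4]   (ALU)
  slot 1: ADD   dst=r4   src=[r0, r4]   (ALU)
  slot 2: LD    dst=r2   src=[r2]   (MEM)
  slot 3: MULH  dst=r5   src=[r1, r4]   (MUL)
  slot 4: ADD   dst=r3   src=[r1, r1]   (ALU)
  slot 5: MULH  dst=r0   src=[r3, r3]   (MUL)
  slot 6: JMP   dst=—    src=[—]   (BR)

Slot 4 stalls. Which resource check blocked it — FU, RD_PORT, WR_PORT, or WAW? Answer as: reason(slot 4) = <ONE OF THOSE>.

reason(slot 4) = FU

  0. ALU→r1 ⇒ go  {0A/2Mu/2Ld/1B | 3r 3w}
  1. ALU→r4 ⇒ no(FU)  {0A/2Mu/2Ld/1B | 3r 3w}
  2. MEM→r2 ⇒ go  {0A/2Mu/1Ld/1B | 2r 2w}
  3. MUL→r5 ⇒ go  {0A/1Mu/1Ld/1B | 0r 1w}
  4. ALU→r3 ⇒ no(FU)  {0A/1Mu/1Ld/1B | 0r 1w}
  5. MUL→r0 ⇒ no(RD_PORT)  {0A/1Mu/1Ld/1B | 0r 1w}
  6. BR ⇒ go  {0A/1Mu/1Ld/0B | 0r 1w}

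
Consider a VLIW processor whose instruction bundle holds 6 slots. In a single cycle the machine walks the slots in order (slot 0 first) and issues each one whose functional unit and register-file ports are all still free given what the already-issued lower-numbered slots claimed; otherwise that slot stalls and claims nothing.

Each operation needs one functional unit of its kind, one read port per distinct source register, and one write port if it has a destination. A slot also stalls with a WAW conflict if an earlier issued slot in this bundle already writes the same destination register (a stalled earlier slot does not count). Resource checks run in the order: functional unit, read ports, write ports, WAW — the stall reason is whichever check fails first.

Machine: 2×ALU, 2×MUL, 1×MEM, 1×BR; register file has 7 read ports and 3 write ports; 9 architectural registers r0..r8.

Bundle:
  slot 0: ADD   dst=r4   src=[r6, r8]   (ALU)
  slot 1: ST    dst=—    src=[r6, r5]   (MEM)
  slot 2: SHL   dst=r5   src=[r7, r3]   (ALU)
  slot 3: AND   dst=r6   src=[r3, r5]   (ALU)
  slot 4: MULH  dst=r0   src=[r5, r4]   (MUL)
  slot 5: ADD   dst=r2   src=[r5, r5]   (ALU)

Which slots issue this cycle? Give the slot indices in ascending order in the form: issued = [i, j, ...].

#0 ALU src=r6,r8 dispatched  <A:1 Mu:2 Ld:1 B:1 rd:5 wr:2>
#1 MEM src=r6,r5 dispatched  <A:1 Mu:2 Ld:0 B:1 rd:3 wr:2>
#2 ALU src=r7,r3 dispatched  <A:0 Mu:2 Ld:0 B:1 rd:1 wr:1>
#3 ALU src=r3,r5 held:FU  <A:0 Mu:2 Ld:0 B:1 rd:1 wr:1>
#4 MUL src=r5,r4 held:RD_PORT  <A:0 Mu:2 Ld:0 B:1 rd:1 wr:1>
#5 ALU src=r5,r5 held:FU  <A:0 Mu:2 Ld:0 B:1 rd:1 wr:1>

issued = [0, 1, 2]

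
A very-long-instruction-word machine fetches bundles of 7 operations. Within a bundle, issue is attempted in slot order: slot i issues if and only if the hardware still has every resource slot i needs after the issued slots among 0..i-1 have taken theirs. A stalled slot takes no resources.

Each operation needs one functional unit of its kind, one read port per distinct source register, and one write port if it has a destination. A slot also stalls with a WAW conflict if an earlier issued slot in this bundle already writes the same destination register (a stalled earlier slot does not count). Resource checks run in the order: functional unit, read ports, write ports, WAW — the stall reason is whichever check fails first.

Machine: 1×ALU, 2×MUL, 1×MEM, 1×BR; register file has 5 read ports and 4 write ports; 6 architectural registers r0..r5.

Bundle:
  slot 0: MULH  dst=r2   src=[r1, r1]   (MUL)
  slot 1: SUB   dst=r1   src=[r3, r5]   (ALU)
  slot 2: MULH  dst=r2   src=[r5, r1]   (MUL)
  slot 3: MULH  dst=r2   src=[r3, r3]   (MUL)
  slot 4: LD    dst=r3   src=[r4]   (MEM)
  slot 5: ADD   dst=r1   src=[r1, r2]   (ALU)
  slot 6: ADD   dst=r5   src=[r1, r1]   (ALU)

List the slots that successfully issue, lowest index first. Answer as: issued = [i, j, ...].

issued = [0, 1, 4]

#0 MUL src=r1,r1 dispatched  <A:1 Mu:1 Ld:1 B:1 rd:4 wr:3>
#1 ALU src=r3,r5 dispatched  <A:0 Mu:1 Ld:1 B:1 rd:2 wr:2>
#2 MUL src=r5,r1 held:WAW  <A:0 Mu:1 Ld:1 B:1 rd:2 wr:2>
#3 MUL src=r3,r3 held:WAW  <A:0 Mu:1 Ld:1 B:1 rd:2 wr:2>
#4 MEM src=r4 dispatched  <A:0 Mu:1 Ld:0 B:1 rd:1 wr:1>
#5 ALU src=r1,r2 held:FU  <A:0 Mu:1 Ld:0 B:1 rd:1 wr:1>
#6 ALU src=r1,r1 held:FU  <A:0 Mu:1 Ld:0 B:1 rd:1 wr:1>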